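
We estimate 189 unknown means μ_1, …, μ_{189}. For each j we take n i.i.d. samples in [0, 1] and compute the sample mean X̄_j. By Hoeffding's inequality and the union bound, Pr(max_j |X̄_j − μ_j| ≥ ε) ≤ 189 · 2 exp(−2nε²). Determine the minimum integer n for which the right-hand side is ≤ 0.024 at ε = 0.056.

Need 2·189·exp(−2nε²) ≤ 0.024, i.e. exp(−2nε²) ≤ 0.024/378.
So 2nε² ≥ ln(378/0.024) = 9.664596.
Hence n ≥ 9.664596/(2·0.056²) = 1540.911.
The smallest integer n is 1541.

1541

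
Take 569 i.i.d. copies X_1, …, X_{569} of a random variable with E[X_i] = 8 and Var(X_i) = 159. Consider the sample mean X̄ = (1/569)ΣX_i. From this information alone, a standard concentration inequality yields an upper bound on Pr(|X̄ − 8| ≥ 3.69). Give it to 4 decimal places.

With mean and variance of each term known, Chebyshev's inequality bounds the deviation of the sum (or sample mean).
Var(X̄) = Var(X_i)/n = 159/569 = 0.27944.
Chebyshev: Pr(|X̄ − 8| ≥ 3.69) ≤ Var(X̄)/(3.69)² = 159/(569·3.69²) = 0.0205.

0.0205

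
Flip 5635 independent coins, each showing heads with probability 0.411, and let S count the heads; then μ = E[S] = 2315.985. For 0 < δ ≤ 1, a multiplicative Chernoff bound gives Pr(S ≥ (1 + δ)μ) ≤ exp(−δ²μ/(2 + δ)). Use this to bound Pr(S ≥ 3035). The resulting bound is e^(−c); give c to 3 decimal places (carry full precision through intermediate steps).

Write 3035 = (1 + δ)μ, so δ = 3035/2315.985 − 1 = 0.3104575…
Then the exponent is δ²μ/(2 + δ) = (3035 − μ)² / (μ·(2 + δ)) = 96.614468.

96.614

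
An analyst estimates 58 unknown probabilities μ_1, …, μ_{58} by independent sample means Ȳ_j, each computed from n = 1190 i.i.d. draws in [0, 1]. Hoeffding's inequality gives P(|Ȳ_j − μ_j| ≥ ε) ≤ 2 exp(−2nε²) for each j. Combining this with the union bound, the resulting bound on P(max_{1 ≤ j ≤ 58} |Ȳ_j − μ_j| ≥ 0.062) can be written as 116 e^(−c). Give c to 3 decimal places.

9.149

Union bound over the 58 events: P(max_{1 ≤ j ≤ 58} |Ȳ_j − μ_j| ≥ 0.062) ≤ 58·2·exp(−2nε²) = 116 exp(−2·1190·0.062²).
So c = 2·1190·0.062² = 9.1487.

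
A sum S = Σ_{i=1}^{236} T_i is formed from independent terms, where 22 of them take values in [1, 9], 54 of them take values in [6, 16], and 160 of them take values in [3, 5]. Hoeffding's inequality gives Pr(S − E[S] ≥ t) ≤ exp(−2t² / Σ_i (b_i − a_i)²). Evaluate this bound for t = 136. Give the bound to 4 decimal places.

Σ(b_i − a_i)² = 22·8² + 54·10² + 160·2² = 7448.
Exponent = 2·136² / 7448 = 4.96670.
Bound = exp(−4.96670) = 0.00697.

0.0070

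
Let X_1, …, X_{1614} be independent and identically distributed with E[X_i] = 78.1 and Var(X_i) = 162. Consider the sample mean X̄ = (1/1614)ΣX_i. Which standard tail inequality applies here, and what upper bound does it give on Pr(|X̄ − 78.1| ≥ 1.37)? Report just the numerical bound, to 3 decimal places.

With mean and variance of each term known, Chebyshev's inequality bounds the deviation of the sum (or sample mean).
Var(X̄) = Var(X_i)/n = 162/1614 = 0.10037.
Chebyshev: Pr(|X̄ − 78.1| ≥ 1.37) ≤ Var(X̄)/(1.37)² = 162/(1614·1.37²) = 0.0535.

0.053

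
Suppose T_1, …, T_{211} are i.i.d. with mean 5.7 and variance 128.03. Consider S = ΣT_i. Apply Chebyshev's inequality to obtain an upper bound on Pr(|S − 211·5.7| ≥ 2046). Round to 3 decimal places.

Var(S) = n·Var(T_i) = 211·128.03 = 27014.33.
Chebyshev: Pr(|S − 211·5.7| ≥ 2046) ≤ Var(S)/2046² = 27014.33/4186116 = 0.0065.

0.006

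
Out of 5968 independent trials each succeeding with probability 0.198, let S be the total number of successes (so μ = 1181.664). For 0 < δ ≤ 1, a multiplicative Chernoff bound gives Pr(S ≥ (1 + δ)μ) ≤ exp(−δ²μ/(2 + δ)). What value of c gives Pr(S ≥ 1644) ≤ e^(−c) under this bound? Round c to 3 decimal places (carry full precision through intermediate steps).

Write 1644 = (1 + δ)μ, so δ = 1644/1181.664 − 1 = 0.3912584…
Then the exponent is δ²μ/(2 + δ) = (1644 − μ)² / (μ·(2 + δ)) = 75.647556.

75.648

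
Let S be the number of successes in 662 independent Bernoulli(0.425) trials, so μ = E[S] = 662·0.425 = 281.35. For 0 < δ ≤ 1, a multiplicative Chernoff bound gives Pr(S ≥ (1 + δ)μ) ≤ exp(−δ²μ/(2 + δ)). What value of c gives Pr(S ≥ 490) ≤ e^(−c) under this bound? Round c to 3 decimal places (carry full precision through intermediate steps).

56.440

Write 490 = (1 + δ)μ, so δ = 490/281.35 − 1 = 0.741603…
Then the exponent is δ²μ/(2 + δ) = (490 − μ)² / (μ·(2 + δ)) = 56.439778.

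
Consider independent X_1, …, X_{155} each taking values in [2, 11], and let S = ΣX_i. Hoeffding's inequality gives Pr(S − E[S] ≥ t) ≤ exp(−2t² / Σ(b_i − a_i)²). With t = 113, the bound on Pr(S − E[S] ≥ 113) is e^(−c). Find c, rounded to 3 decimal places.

2.034

Σ(b_i − a_i)² = 155·(9)² = 12555.
c = 2t²/12555 = 2·113²/12555 = 2.0341.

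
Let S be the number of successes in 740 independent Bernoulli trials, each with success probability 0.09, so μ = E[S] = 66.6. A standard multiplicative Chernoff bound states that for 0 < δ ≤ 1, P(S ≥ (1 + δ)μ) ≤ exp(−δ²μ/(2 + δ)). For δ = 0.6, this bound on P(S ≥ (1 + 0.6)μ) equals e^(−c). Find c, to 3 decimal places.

9.222

c = δ²μ/(2 + δ) = 0.6²·66.6/(2 + 0.6) = 9.2215.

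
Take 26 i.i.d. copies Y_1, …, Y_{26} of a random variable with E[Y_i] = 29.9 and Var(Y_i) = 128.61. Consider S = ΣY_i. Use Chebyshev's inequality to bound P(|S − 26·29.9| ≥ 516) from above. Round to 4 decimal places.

Var(S) = n·Var(Y_i) = 26·128.61 = 3343.86.
Chebyshev: P(|S − 26·29.9| ≥ 516) ≤ Var(S)/516² = 3343.86/266256 = 0.0126.

0.0126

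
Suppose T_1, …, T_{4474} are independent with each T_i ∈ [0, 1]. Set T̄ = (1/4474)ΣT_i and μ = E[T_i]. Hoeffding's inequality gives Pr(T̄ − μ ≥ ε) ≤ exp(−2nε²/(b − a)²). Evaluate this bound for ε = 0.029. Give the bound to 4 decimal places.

Exponent: 2nε²/(b − a)² = 2·4474·0.029² / 1² = 7.52527.
Bound = exp(−7.52527) = 0.00054.

0.0005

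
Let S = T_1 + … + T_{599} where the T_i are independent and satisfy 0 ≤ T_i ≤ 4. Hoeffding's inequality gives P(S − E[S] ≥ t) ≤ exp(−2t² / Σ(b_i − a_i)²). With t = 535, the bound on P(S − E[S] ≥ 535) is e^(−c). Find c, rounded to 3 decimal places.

Σ(b_i − a_i)² = 599·(4)² = 9584.
c = 2t²/9584 = 2·535²/9584 = 59.7298.

59.730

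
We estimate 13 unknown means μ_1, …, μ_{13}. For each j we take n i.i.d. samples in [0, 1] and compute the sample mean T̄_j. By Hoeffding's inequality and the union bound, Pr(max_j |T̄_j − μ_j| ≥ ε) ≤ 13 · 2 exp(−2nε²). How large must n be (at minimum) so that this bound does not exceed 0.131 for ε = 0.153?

114

Need 2·13·exp(−2nε²) ≤ 0.131, i.e. exp(−2nε²) ≤ 0.131/26.
So 2nε² ≥ ln(26/0.131) = 5.290654.
Hence n ≥ 5.290654/(2·0.153²) = 113.005.
The smallest integer n is 114.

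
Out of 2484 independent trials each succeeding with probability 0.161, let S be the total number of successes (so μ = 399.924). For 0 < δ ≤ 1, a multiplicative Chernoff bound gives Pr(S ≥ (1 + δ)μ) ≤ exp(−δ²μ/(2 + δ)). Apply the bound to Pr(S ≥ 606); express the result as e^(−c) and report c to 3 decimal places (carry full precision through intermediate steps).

42.217

Write 606 = (1 + δ)μ, so δ = 606/399.924 − 1 = 0.5152879…
Then the exponent is δ²μ/(2 + δ) = (606 − μ)² / (μ·(2 + δ)) = 42.217223.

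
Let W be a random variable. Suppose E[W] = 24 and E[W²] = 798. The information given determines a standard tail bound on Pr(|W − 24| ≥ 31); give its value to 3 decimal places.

The first two moments determine the variance, so Chebyshev's inequality is the sharpest standard bound available.
Var(W) = E[W²] − (E[W])² = 798 − 576 = 222.
Chebyshev's inequality: Pr(|W − μ| ≥ t) ≤ Var(W)/t² = 222/961 = 0.2310.

0.231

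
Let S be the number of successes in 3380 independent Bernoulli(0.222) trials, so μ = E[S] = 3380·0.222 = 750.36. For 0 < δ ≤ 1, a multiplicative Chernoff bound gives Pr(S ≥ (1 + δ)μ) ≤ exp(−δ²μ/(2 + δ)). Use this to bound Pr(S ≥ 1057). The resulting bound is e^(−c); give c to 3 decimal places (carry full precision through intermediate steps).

52.025

Write 1057 = (1 + δ)μ, so δ = 1057/750.36 − 1 = 0.4086572…
Then the exponent is δ²μ/(2 + δ) = (1057 − μ)² / (μ·(2 + δ)) = 52.025103.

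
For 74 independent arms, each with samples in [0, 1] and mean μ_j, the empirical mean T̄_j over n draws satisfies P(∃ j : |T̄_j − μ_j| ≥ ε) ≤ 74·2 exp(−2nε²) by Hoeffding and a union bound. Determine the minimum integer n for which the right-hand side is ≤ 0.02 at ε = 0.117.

Need 2·74·exp(−2nε²) ≤ 0.02, i.e. exp(−2nε²) ≤ 0.02/148.
So 2nε² ≥ ln(148/0.02) = 8.909235.
Hence n ≥ 8.909235/(2·0.117²) = 325.416.
The smallest integer n is 326.

326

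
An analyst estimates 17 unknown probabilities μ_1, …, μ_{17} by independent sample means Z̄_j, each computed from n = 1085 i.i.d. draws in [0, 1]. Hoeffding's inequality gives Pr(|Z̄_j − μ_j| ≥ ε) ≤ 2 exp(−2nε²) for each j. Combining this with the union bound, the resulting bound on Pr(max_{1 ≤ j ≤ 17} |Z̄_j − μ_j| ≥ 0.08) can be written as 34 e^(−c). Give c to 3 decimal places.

Union bound over the 17 events: Pr(max_{1 ≤ j ≤ 17} |Z̄_j − μ_j| ≥ 0.08) ≤ 17·2·exp(−2nε²) = 34 exp(−2·1085·0.08²).
So c = 2·1085·0.08² = 13.8880.

13.888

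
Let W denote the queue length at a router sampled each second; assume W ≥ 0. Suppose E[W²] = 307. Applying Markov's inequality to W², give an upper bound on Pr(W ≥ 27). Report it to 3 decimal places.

0.421

Since W ≥ 0, the event {W ≥ 27} is the same as {W² ≥ 729}.
Markov's inequality applied to W² gives Pr(W² ≥ 729) ≤ E[W²]/729 = 307/729 = 0.4211.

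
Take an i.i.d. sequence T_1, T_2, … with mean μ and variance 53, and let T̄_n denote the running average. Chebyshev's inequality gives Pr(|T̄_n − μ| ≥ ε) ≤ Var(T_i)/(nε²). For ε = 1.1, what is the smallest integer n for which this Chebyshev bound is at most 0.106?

414

Require 53/(n·1.1²) ≤ 0.106, i.e. n ≥ 53/(0.106·1.1²) = 413.223.
The smallest integer n is 414.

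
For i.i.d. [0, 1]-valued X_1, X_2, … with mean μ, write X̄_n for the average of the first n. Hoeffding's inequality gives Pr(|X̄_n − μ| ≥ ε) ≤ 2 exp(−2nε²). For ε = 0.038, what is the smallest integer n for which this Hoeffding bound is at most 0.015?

Require 2·exp(−2nε²) ≤ 0.015, i.e. 2nε² ≥ ln(2/0.015) = 4.892852.
So n ≥ 4.892852 / (2·0.038²) = 1694.201.
The smallest integer n is 1695.

1695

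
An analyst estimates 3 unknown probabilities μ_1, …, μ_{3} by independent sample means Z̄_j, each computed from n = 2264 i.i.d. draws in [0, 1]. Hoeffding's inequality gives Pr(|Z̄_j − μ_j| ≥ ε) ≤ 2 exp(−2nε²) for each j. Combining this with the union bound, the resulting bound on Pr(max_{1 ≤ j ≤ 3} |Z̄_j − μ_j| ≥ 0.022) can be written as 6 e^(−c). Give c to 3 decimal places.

Union bound over the 3 events: Pr(max_{1 ≤ j ≤ 3} |Z̄_j − μ_j| ≥ 0.022) ≤ 3·2·exp(−2nε²) = 6 exp(−2·2264·0.022²).
So c = 2·2264·0.022² = 2.1916.

2.192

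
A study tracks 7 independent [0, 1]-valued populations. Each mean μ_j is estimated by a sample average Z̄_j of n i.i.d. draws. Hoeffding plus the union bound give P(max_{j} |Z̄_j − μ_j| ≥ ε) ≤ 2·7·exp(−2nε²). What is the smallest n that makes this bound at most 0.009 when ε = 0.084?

521

Need 2·7·exp(−2nε²) ≤ 0.009, i.e. exp(−2nε²) ≤ 0.009/14.
So 2nε² ≥ ln(14/0.009) = 7.349588.
Hence n ≥ 7.349588/(2·0.084²) = 520.804.
The smallest integer n is 521.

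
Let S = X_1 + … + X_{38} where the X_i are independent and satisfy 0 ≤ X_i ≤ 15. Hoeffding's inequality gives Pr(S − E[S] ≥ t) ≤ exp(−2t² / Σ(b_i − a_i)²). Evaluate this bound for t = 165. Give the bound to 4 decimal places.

Σ(b_i − a_i)² = 38·(15)² = 8550.
Exponent = 2·165²/8550 = 6.3684.
Bound = exp(−6.3684) = 0.00171.

0.0017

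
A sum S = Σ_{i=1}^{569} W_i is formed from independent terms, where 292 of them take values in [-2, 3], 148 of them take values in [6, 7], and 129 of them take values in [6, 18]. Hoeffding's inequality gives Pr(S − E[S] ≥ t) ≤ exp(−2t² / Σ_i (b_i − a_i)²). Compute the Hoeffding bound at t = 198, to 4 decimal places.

Σ(b_i − a_i)² = 292·5² + 148·1² + 129·12² = 26024.
Exponent = 2·198² / 26024 = 3.01291.
Bound = exp(−3.01291) = 0.04915.

0.0491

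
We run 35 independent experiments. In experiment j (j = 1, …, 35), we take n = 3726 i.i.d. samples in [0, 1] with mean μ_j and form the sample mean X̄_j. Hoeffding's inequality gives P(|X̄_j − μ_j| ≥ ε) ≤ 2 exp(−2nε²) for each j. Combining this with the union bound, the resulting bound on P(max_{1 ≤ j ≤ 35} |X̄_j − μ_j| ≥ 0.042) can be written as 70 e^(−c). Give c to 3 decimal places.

13.145

Union bound over the 35 events: P(max_{1 ≤ j ≤ 35} |X̄_j − μ_j| ≥ 0.042) ≤ 35·2·exp(−2nε²) = 70 exp(−2·3726·0.042²).
So c = 2·3726·0.042² = 13.1453.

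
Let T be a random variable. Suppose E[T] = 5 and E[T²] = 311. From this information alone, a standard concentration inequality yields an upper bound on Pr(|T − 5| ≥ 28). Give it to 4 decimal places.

0.3648

The first two moments determine the variance, so Chebyshev's inequality is the sharpest standard bound available.
Var(T) = E[T²] − (E[T])² = 311 − 25 = 286.
Chebyshev's inequality: Pr(|T − μ| ≥ t) ≤ Var(T)/t² = 286/784 = 0.3648.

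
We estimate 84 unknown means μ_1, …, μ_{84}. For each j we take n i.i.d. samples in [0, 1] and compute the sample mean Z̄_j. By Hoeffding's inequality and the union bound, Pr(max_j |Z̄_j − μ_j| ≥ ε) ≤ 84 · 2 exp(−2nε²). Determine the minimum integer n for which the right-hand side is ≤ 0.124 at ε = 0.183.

108

Need 2·84·exp(−2nε²) ≤ 0.124, i.e. exp(−2nε²) ≤ 0.124/168.
So 2nε² ≥ ln(168/0.124) = 7.211438.
Hence n ≥ 7.211438/(2·0.183²) = 107.669.
The smallest integer n is 108.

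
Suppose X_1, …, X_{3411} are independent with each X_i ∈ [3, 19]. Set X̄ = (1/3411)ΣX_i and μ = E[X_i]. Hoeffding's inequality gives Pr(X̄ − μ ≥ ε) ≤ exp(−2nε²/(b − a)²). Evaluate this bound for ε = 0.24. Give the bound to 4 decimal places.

0.2155

Exponent: 2nε²/(b − a)² = 2·3411·0.24² / 16² = 1.53495.
Bound = exp(−1.53495) = 0.21547.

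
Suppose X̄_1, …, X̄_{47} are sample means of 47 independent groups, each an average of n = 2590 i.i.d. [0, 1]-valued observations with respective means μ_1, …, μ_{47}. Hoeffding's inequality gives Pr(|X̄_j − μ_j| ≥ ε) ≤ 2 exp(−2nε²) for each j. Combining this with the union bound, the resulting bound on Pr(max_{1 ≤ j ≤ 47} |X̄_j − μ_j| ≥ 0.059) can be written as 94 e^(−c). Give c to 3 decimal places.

Union bound over the 47 events: Pr(max_{1 ≤ j ≤ 47} |X̄_j − μ_j| ≥ 0.059) ≤ 47·2·exp(−2nε²) = 94 exp(−2·2590·0.059²).
So c = 2·2590·0.059² = 18.0316.

18.032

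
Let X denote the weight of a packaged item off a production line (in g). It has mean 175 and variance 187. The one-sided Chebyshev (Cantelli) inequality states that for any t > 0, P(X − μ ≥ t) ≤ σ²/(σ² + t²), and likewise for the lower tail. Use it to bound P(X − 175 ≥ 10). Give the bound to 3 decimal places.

Here σ² = 187 and t = 10, so σ² + t² = 287.
Cantelli's bound: 187/287 = 0.6516.

0.652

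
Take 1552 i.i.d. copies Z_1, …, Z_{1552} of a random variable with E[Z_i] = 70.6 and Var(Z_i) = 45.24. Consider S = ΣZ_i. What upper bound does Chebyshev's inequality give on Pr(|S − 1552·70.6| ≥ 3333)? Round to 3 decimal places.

0.006

Var(S) = n·Var(Z_i) = 1552·45.24 = 70212.48.
Chebyshev: Pr(|S − 1552·70.6| ≥ 3333) ≤ Var(S)/3333² = 70212.48/11108889 = 0.0063.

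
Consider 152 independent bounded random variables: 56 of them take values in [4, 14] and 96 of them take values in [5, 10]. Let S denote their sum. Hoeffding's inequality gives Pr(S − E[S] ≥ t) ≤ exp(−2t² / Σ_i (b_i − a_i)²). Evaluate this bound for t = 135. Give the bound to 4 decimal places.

Σ(b_i − a_i)² = 56·10² + 96·5² = 8000.
Exponent = 2·135² / 8000 = 4.55625.
Bound = exp(−4.55625) = 0.01050.

0.0105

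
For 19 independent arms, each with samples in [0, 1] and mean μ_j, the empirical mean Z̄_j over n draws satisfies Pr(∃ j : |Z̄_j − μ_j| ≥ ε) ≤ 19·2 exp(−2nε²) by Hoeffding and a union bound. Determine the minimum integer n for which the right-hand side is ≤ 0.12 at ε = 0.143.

Need 2·19·exp(−2nε²) ≤ 0.12, i.e. exp(−2nε²) ≤ 0.12/38.
So 2nε² ≥ ln(38/0.12) = 5.757850.
Hence n ≥ 5.757850/(2·0.143²) = 140.786.
The smallest integer n is 141.

141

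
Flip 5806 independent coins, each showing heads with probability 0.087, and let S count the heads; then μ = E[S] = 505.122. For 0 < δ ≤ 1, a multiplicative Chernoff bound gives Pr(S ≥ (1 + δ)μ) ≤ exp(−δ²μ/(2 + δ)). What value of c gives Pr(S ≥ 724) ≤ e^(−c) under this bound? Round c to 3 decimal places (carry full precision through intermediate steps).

38.977

Write 724 = (1 + δ)μ, so δ = 724/505.122 − 1 = 0.4333171…
Then the exponent is δ²μ/(2 + δ) = (724 − μ)² / (μ·(2 + δ)) = 38.977074.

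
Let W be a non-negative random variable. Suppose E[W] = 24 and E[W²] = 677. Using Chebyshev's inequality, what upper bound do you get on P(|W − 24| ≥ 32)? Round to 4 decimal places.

Var(W) = E[W²] − (E[W])² = 677 − 576 = 101.
Chebyshev's inequality: P(|W − μ| ≥ t) ≤ Var(W)/t² = 101/1024 = 0.0986.

0.0986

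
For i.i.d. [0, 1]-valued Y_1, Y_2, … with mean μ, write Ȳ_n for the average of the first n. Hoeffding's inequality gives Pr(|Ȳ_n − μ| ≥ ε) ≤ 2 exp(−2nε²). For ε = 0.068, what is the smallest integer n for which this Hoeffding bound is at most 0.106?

318

Require 2·exp(−2nε²) ≤ 0.106, i.e. 2nε² ≥ ln(2/0.106) = 2.937463.
So n ≥ 2.937463 / (2·0.068²) = 317.632.
The smallest integer n is 318.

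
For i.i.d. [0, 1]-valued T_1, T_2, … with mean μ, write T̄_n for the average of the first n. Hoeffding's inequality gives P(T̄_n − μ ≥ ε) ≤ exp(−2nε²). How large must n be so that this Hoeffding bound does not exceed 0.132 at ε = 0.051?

Require exp(−2nε²) ≤ 0.132, i.e. 2nε² ≥ ln(1/0.132) = 2.024953.
So n ≥ 2.024953 / (2·0.051²) = 389.264.
The smallest integer n is 390.

390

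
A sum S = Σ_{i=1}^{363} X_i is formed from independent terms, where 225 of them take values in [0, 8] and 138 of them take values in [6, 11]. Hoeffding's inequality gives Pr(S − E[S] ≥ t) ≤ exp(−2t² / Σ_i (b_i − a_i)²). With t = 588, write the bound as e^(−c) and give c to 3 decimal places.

Σ(b_i − a_i)² = 225·8² + 138·5² = 17850.
c = 2t² / 17850 = 2·588² / 17850 = 38.7388.

38.739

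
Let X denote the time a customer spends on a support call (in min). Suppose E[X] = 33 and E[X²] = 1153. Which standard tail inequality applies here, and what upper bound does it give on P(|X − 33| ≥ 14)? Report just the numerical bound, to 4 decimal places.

The first two moments determine the variance, so Chebyshev's inequality is the sharpest standard bound available.
Var(X) = E[X²] − (E[X])² = 1153 − 1089 = 64.
Chebyshev's inequality: P(|X − μ| ≥ t) ≤ Var(X)/t² = 64/196 = 0.3265.

0.3265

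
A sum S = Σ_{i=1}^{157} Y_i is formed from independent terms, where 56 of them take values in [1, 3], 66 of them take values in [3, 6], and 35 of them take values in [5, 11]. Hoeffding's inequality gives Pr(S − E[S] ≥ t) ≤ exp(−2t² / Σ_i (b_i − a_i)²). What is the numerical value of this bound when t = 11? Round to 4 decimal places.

Σ(b_i − a_i)² = 56·2² + 66·3² + 35·6² = 2078.
Exponent = 2·11² / 2078 = 0.11646.
Bound = exp(−0.11646) = 0.89007.

0.8901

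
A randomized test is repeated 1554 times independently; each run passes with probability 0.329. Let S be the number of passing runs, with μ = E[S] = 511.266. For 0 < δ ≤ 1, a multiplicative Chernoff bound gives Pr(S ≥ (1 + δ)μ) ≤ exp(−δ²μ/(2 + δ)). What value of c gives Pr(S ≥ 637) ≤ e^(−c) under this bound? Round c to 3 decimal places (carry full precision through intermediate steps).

13.768

Write 637 = (1 + δ)μ, so δ = 637/511.266 − 1 = 0.2459268…
Then the exponent is δ²μ/(2 + δ) = (637 − μ)² / (μ·(2 + δ)) = 13.767750.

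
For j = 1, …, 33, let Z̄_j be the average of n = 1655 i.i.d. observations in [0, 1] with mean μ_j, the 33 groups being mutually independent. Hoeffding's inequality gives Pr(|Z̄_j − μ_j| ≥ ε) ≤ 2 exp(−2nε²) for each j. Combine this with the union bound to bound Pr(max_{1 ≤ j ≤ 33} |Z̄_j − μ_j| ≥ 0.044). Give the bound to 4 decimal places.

Per-experiment Hoeffding bound: 2·exp(−2·1655·0.044²) = 2·exp(−6.40816) = 0.0032961.
Union bound over 33 events: 33·0.0032961 = 0.10877.

0.1088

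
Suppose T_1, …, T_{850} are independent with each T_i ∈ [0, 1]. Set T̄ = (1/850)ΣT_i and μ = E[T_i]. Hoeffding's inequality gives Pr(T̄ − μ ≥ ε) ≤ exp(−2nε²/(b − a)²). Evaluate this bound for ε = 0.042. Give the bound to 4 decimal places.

0.0498

Exponent: 2nε²/(b − a)² = 2·850·0.042² / 1² = 2.99880.
Bound = exp(−2.99880) = 0.04985.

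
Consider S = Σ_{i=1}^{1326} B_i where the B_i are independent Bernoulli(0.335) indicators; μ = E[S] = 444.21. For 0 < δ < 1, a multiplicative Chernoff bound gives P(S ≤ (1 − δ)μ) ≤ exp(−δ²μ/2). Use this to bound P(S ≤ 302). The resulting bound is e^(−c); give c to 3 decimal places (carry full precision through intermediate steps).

22.764

Write 302 = (1 − δ)μ, so δ = 1 − 302/444.21 = 0.3201414…
Then the exponent is δ²μ/2 = (μ − 302)²/(2μ) = 22.763652.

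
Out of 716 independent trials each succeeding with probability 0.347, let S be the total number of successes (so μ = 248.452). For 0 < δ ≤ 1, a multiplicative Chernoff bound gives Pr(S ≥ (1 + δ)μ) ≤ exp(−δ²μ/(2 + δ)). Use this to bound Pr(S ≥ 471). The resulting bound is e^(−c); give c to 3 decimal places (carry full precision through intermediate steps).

68.841

Write 471 = (1 + δ)μ, so δ = 471/248.452 − 1 = 0.8957384…
Then the exponent is δ²μ/(2 + δ) = (471 − μ)² / (μ·(2 + δ)) = 68.840746.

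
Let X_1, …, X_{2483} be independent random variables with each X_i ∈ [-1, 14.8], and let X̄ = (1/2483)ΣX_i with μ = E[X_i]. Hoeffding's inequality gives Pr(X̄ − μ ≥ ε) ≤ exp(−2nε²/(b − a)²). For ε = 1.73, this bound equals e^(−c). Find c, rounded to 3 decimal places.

c = 2nε²/(b − a)² = 2·2483·1.73² / 15.8² = 59.5367.

59.537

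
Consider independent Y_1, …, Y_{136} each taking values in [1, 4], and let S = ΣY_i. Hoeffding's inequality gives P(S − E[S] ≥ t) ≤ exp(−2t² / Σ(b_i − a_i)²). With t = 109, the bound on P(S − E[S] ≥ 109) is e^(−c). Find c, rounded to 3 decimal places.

19.413

Σ(b_i − a_i)² = 136·(3)² = 1224.
c = 2t²/1224 = 2·109²/1224 = 19.4134.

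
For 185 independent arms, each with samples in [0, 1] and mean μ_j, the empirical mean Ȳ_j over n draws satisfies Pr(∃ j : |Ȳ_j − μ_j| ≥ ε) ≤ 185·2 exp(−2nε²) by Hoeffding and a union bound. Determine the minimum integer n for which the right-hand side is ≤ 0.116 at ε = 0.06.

Need 2·185·exp(−2nε²) ≤ 0.116, i.e. exp(−2nε²) ≤ 0.116/370.
So 2nε² ≥ ln(370/0.116) = 8.067668.
Hence n ≥ 8.067668/(2·0.06²) = 1120.509.
The smallest integer n is 1121.

1121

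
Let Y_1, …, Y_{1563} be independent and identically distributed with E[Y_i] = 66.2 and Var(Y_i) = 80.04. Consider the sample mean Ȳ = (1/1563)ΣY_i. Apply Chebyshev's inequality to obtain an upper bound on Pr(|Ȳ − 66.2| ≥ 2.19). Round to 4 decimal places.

Var(Ȳ) = Var(Y_i)/n = 80.04/1563 = 0.051209.
Chebyshev: Pr(|Ȳ − 66.2| ≥ 2.19) ≤ Var(Ȳ)/(2.19)² = 80.04/(1563·2.19²) = 0.0107.

0.0107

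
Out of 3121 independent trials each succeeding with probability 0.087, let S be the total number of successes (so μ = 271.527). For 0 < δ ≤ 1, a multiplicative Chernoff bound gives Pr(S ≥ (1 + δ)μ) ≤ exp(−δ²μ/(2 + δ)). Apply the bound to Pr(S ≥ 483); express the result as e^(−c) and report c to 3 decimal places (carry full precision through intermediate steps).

Write 483 = (1 + δ)μ, so δ = 483/271.527 − 1 = 0.7788286…
Then the exponent is δ²μ/(2 + δ) = (483 − μ)² / (μ·(2 + δ)) = 59.270019.

59.270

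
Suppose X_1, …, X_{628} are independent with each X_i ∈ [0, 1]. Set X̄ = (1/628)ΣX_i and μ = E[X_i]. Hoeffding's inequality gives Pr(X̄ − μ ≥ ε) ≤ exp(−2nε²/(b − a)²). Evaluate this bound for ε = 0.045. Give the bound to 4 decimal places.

0.0786

Exponent: 2nε²/(b − a)² = 2·628·0.045² / 1² = 2.54340.
Bound = exp(−2.54340) = 0.07860.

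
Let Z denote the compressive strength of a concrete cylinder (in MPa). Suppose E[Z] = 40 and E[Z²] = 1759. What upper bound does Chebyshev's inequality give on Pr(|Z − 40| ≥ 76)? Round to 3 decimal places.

Var(Z) = E[Z²] − (E[Z])² = 1759 − 1600 = 159.
Chebyshev's inequality: Pr(|Z − μ| ≥ t) ≤ Var(Z)/t² = 159/5776 = 0.0275.

0.028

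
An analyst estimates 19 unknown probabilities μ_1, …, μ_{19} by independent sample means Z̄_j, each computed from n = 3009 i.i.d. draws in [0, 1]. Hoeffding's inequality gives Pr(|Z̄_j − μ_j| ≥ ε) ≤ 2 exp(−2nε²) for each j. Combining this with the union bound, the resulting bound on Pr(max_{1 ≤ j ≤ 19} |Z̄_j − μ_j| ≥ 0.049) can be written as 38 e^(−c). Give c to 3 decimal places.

Union bound over the 19 events: Pr(max_{1 ≤ j ≤ 19} |Z̄_j − μ_j| ≥ 0.049) ≤ 19·2·exp(−2nε²) = 38 exp(−2·3009·0.049²).
So c = 2·3009·0.049² = 14.4492.

14.449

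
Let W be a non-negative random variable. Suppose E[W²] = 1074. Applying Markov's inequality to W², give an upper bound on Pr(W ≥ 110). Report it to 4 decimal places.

Since W ≥ 0, the event {W ≥ 110} is the same as {W² ≥ 12100}.
Markov's inequality applied to W² gives Pr(W² ≥ 12100) ≤ E[W²]/12100 = 1074/12100 = 0.0888.

0.0888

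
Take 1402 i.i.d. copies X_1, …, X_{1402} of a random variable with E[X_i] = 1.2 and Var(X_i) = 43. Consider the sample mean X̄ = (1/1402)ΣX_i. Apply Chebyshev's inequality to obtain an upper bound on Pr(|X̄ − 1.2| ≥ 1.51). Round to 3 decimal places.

0.013

Var(X̄) = Var(X_i)/n = 43/1402 = 0.03067.
Chebyshev: Pr(|X̄ − 1.2| ≥ 1.51) ≤ Var(X̄)/(1.51)² = 43/(1402·1.51²) = 0.0135.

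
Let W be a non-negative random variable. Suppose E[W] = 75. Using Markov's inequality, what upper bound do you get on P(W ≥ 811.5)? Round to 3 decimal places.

0.092

Markov's inequality: for a non-negative random variable, P(W ≥ a) ≤ E[W]/a.
Here E[W] = 75 and a = 811.5, so the bound is 75/811.5 = 0.0924.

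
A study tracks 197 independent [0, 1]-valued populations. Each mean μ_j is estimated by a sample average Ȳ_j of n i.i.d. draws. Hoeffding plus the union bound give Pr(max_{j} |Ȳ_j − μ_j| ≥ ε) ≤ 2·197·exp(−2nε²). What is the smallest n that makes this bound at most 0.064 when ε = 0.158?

Need 2·197·exp(−2nε²) ≤ 0.064, i.e. exp(−2nε²) ≤ 0.064/394.
So 2nε² ≥ ln(394/0.064) = 8.725223.
Hence n ≥ 8.725223/(2·0.158²) = 174.756.
The smallest integer n is 175.

175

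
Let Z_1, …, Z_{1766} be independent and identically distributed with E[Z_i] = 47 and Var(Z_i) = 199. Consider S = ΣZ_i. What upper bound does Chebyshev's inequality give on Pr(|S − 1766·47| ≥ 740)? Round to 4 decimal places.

0.6418

Var(S) = n·Var(Z_i) = 1766·199 = 351434.
Chebyshev: Pr(|S − 1766·47| ≥ 740) ≤ Var(S)/740² = 351434/547600 = 0.6418.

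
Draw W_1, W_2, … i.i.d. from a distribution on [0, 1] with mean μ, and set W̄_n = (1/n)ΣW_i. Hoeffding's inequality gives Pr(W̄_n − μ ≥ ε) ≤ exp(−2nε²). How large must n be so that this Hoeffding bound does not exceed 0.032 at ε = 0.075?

306

Require exp(−2nε²) ≤ 0.032, i.e. 2nε² ≥ ln(1/0.032) = 3.442019.
So n ≥ 3.442019 / (2·0.075²) = 305.957.
The smallest integer n is 306.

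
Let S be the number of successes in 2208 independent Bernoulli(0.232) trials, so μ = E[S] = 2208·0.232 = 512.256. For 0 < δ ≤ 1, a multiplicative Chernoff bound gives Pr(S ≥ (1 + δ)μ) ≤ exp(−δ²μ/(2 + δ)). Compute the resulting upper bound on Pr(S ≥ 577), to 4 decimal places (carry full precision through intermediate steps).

Write 577 = (1 + δ)μ, so δ = 577/512.256 − 1 = 0.1263899…
Then the exponent is δ²μ/(2 + δ) = (577 − μ)² / (μ·(2 + δ)) = 3.848302.
Bound = exp(−3.848302) = 0.02132.

0.0213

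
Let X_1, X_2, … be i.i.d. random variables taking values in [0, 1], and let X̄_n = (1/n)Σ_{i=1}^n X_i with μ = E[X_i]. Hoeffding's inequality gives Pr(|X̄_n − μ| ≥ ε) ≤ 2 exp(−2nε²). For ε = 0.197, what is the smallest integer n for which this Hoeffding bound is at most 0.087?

Require 2·exp(−2nε²) ≤ 0.087, i.e. 2nε² ≥ ln(2/0.087) = 3.134994.
So n ≥ 3.134994 / (2·0.197²) = 40.390.
The smallest integer n is 41.

41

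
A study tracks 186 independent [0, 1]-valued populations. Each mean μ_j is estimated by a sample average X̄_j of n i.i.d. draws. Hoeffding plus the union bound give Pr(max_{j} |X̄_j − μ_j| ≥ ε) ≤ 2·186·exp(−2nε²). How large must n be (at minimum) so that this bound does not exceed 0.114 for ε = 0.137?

Need 2·186·exp(−2nε²) ≤ 0.114, i.e. exp(−2nε²) ≤ 0.114/372.
So 2nε² ≥ ln(372/0.114) = 8.090451.
Hence n ≥ 8.090451/(2·0.137²) = 215.527.
The smallest integer n is 216.

216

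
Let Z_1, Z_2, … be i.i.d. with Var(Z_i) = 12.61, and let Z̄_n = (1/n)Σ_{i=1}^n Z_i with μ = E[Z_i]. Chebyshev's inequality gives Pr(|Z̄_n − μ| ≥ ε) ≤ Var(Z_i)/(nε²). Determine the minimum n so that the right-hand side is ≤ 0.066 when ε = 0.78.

Require 12.61/(n·0.78²) ≤ 0.066, i.e. n ≥ 12.61/(0.066·0.78²) = 314.038.
The smallest integer n is 315.

315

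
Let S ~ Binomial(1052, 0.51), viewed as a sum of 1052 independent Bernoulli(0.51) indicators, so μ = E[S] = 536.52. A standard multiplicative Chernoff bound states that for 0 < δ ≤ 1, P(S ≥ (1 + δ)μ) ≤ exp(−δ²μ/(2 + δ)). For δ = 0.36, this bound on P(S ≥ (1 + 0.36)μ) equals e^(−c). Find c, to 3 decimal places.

29.463

c = δ²μ/(2 + δ) = 0.36²·536.52/(2 + 0.36) = 29.4631.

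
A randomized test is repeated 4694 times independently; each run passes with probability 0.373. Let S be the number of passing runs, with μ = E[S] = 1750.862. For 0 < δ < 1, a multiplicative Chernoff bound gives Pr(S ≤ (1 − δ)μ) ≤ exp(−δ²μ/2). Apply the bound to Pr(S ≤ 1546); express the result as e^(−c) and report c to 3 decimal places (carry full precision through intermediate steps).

11.985

Write 1546 = (1 − δ)μ, so δ = 1 − 1546/1750.862 = 0.1170064…
Then the exponent is δ²μ/2 = (μ − 1546)²/(2μ) = 11.985079.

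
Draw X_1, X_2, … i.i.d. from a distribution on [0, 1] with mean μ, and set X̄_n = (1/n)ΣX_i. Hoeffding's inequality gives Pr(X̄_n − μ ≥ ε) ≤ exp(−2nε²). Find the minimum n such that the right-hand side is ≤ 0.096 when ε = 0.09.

145

Require exp(−2nε²) ≤ 0.096, i.e. 2nε² ≥ ln(1/0.096) = 2.343407.
So n ≥ 2.343407 / (2·0.09²) = 144.655.
The smallest integer n is 145.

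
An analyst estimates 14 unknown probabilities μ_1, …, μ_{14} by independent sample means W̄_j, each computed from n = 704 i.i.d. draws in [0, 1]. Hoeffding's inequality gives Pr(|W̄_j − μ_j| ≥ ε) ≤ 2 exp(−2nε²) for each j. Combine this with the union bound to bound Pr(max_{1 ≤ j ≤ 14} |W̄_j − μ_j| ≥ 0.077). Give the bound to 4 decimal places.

Per-experiment Hoeffding bound: 2·exp(−2·704·0.077²) = 2·exp(−8.34803) = 0.00047372.
Union bound over 14 events: 14·0.00047372 = 0.00663.

0.0066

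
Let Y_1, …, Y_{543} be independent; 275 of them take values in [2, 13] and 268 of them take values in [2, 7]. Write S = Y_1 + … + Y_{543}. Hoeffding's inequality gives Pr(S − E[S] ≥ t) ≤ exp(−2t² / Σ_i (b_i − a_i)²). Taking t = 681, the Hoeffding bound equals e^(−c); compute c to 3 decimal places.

Σ(b_i − a_i)² = 275·11² + 268·5² = 39975.
c = 2t² / 39975 = 2·681² / 39975 = 23.2026.

23.203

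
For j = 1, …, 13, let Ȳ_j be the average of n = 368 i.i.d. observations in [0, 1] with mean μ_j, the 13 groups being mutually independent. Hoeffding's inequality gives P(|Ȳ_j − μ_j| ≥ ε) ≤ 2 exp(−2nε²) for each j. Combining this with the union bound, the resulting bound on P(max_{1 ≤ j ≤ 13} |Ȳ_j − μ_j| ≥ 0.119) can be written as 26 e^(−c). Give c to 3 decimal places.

Union bound over the 13 events: P(max_{1 ≤ j ≤ 13} |Ȳ_j − μ_j| ≥ 0.119) ≤ 13·2·exp(−2nε²) = 26 exp(−2·368·0.119²).
So c = 2·368·0.119² = 10.4225.

10.422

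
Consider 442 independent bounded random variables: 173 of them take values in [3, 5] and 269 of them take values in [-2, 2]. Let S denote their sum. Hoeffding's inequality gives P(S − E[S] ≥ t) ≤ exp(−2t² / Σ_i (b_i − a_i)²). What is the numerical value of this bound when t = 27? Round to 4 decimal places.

Σ(b_i − a_i)² = 173·2² + 269·4² = 4996.
Exponent = 2·27² / 4996 = 0.29183.
Bound = exp(−0.29183) = 0.74689.

0.7469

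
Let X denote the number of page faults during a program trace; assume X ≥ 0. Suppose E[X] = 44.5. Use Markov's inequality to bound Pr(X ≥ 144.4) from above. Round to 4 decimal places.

Markov's inequality: for a non-negative random variable, Pr(X ≥ a) ≤ E[X]/a.
Here E[X] = 44.5 and a = 144.4, so the bound is 44.5/144.4 = 0.3082.

0.3082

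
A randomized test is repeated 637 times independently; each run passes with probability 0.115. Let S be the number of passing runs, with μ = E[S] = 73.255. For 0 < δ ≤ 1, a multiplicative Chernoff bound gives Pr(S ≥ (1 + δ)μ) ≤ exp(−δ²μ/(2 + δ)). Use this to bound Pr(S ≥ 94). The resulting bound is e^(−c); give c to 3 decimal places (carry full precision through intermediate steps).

2.573

Write 94 = (1 + δ)μ, so δ = 94/73.255 − 1 = 0.2831889…
Then the exponent is δ²μ/(2 + δ) = (94 − μ)² / (μ·(2 + δ)) = 2.573047.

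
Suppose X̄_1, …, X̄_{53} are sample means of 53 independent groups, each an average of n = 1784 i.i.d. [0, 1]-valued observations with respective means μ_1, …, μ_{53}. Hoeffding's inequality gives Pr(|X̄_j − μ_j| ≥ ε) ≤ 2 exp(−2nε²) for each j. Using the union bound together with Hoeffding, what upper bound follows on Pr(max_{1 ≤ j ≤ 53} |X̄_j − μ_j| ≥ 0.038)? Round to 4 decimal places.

Per-experiment Hoeffding bound: 2·exp(−2·1784·0.038²) = 2·exp(−5.15219) = 0.011573.
Union bound over 53 events: 53·0.011573 = 0.61339.

0.6134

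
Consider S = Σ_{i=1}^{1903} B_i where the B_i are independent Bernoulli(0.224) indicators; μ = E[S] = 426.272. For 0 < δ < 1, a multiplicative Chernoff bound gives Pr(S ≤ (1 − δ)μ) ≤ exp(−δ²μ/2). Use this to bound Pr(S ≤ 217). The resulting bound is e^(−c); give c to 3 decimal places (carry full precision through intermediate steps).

Write 217 = (1 − δ)μ, so δ = 1 − 217/426.272 = 0.4909354…
Then the exponent is δ²μ/2 = (μ − 217)²/(2μ) = 51.369513.

51.370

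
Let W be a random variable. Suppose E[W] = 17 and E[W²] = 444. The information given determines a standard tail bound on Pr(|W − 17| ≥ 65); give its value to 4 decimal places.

The first two moments determine the variance, so Chebyshev's inequality is the sharpest standard bound available.
Var(W) = E[W²] − (E[W])² = 444 − 289 = 155.
Chebyshev's inequality: Pr(|W − μ| ≥ t) ≤ Var(W)/t² = 155/4225 = 0.0367.

0.0367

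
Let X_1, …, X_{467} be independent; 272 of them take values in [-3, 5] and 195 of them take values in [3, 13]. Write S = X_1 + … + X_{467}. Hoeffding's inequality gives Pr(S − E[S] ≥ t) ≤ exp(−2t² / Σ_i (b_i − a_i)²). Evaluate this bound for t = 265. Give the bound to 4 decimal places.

0.0223

Σ(b_i − a_i)² = 272·8² + 195·10² = 36908.
Exponent = 2·265² / 36908 = 3.80541.
Bound = exp(−3.80541) = 0.02225.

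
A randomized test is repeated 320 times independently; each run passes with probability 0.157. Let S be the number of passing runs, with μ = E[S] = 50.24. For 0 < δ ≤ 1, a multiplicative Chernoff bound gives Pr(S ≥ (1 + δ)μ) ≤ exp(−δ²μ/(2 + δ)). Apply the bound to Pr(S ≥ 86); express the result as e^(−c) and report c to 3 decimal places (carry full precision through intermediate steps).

Write 86 = (1 + δ)μ, so δ = 86/50.24 − 1 = 0.7117834…
Then the exponent is δ²μ/(2 + δ) = (86 − μ)² / (μ·(2 + δ)) = 9.386213.

9.386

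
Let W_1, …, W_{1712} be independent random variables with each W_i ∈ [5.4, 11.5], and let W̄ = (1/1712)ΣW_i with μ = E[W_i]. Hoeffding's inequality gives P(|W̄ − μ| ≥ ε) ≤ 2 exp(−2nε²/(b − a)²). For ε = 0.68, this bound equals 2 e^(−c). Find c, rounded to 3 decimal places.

c = 2nε²/(b − a)² = 2·1712·0.68² / 6.1² = 42.5493.

42.549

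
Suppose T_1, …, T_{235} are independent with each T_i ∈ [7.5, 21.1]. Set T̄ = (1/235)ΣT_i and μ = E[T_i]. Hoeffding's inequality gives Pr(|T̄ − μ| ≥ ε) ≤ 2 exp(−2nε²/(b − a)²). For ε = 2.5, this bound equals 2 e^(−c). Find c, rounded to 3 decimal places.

15.882

c = 2nε²/(b − a)² = 2·235·2.5² / 13.6² = 15.8818.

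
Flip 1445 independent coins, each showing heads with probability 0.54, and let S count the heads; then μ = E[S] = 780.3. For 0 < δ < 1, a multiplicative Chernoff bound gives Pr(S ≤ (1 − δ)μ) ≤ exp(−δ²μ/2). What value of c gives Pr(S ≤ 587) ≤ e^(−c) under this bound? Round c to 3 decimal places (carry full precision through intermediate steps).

Write 587 = (1 − δ)μ, so δ = 1 − 587/780.3 = 0.2477252…
Then the exponent is δ²μ/2 = (μ − 587)²/(2μ) = 23.942644.

23.943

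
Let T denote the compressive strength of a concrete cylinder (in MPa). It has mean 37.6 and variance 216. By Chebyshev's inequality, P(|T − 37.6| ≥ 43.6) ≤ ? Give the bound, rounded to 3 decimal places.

Chebyshev: P(|T − μ| ≥ t) ≤ Var(T)/t².
Bound = 216 / 1900.96 = 0.1136.

0.114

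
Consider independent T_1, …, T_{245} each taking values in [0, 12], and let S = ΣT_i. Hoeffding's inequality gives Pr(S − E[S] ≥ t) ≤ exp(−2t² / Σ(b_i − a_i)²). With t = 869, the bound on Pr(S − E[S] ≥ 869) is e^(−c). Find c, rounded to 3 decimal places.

Σ(b_i − a_i)² = 245·(12)² = 35280.
c = 2t²/35280 = 2·869²/35280 = 42.8096.

42.810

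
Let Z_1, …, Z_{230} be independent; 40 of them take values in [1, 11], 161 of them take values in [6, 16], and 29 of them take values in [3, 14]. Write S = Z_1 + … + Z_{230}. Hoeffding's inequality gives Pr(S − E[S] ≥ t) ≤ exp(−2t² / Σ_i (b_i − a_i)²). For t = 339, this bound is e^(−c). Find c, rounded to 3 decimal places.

Σ(b_i − a_i)² = 40·10² + 161·10² + 29·11² = 23609.
c = 2t² / 23609 = 2·339² / 23609 = 9.7354.

9.735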